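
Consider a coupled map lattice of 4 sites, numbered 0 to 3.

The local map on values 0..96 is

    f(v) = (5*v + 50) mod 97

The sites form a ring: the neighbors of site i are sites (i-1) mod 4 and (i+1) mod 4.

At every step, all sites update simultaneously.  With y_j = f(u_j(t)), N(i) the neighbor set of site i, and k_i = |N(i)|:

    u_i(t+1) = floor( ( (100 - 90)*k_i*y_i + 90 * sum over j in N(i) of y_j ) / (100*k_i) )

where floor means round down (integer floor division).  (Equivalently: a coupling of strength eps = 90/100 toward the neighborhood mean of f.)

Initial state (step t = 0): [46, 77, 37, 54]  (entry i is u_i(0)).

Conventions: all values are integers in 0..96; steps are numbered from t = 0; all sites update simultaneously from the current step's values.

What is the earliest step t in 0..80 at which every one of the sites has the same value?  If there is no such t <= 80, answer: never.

Simulating step by step:
t=0: [46, 77, 37, 54]  (not all equal)
t=1: [42, 61, 38, 60]  (not all equal)
t=2: [61, 56, 59, 56]  (not all equal)
t=3: [41, 57, 40, 57]  (not all equal)
t=4: [45, 57, 45, 57]  (not all equal)
t=5: [47, 77, 47, 77]  (not all equal)
t=6: [51, 86, 51, 86]  (not all equal)
t=7: [84, 21, 84, 21]  (not all equal)
t=8: [60, 79, 60, 79]  (not all equal)
t=9: [57, 58, 57, 58]  (not all equal)
t=10: [48, 44, 48, 44]  (not all equal)
t=11: [78, 94, 78, 94]  (not all equal)
t=12: [36, 50, 36, 50]  (not all equal)
t=13: [11, 33, 11, 33]  (not all equal)
t=14: [19, 9, 19, 9]  (not all equal)
t=15: [90, 52, 90, 52]  (not all equal)
t=16: [18, 15, 18, 15]  (not all equal)
t=17: [29, 41, 29, 41]  (not all equal)
t=18: [55, 7, 55, 7]  (not all equal)
t=19: [79, 39, 79, 39]  (not all equal)
t=20: [51, 56, 51, 56]  (not all equal)
t=21: [36, 16, 36, 16]  (not all equal)
t=22: [33, 35, 33, 35]  (not all equal)
t=23: [30, 22, 30, 22]  (not all equal)
t=24: [57, 11, 57, 11]  (not all equal)
t=25: [11, 40, 11, 40]  (not all equal)
t=26: [51, 12, 51, 12]  (not all equal)
t=27: [13, 13, 13, 13]  (all equal)

Answer: 27
Key observation: Synchronization is absorbing here: once all sites are equal they stay equal, and step 27 is the first all-equal step.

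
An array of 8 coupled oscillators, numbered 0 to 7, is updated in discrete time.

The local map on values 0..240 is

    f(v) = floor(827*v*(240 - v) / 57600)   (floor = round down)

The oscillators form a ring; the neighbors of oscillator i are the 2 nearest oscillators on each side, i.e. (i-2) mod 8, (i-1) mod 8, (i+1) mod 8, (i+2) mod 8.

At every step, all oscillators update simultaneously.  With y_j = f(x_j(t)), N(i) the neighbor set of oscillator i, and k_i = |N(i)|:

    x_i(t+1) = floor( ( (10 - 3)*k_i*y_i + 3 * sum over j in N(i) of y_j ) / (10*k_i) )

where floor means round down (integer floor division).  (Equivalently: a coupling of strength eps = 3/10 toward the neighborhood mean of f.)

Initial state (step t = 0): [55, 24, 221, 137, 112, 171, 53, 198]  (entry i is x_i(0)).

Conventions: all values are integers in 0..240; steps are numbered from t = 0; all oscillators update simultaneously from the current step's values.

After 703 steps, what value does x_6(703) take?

Answer: x_6(703) = 105
Key observation: The state at step 12, [203, 203, 203, 203, 203, 203, 203, 203], reappears at step 16: the system is in a cycle of period 4 from step 12 on.  Therefore the state at step 703 equals the state at step 12 + ((703 - 12) mod 4) = 15, which is [105, 105, 105, 105, 105, 105, 105, 105].

Derivation:
t=0: [55, 24, 221, 137, 112, 171, 53, 198]
t=1: [131, 91, 89, 179, 186, 168, 147, 123]
t=2: [202, 192, 186, 161, 154, 173, 191, 201]
t=3: [116, 133, 146, 174, 179, 162, 137, 119]
t=4: [204, 200, 192, 170, 165, 181, 197, 203]
t=5: [109, 118, 134, 162, 167, 150, 125, 111]
t=6: [205, 203, 199, 184, 181, 192, 202, 204]
t=7: [105, 110, 120, 141, 145, 131, 113, 107]
t=8: [203, 204, 204, 200, 199, 204, 204, 204]
t=9: [106, 105, 106, 112, 114, 106, 106, 105]
t=10: [203, 203, 203, 204, 205, 203, 203, 203]
t=11: [107, 106, 106, 105, 104, 106, 106, 107]
t=12: [203, 203, 203, 203, 203, 203, 203, 203]
t=13: [107, 107, 107, 107, 107, 107, 107, 107]
t=14: [204, 204, 204, 204, 204, 204, 204, 204]
t=15: [105, 105, 105, 105, 105, 105, 105, 105]
t=16: [203, 203, 203, 203, 203, 203, 203, 203]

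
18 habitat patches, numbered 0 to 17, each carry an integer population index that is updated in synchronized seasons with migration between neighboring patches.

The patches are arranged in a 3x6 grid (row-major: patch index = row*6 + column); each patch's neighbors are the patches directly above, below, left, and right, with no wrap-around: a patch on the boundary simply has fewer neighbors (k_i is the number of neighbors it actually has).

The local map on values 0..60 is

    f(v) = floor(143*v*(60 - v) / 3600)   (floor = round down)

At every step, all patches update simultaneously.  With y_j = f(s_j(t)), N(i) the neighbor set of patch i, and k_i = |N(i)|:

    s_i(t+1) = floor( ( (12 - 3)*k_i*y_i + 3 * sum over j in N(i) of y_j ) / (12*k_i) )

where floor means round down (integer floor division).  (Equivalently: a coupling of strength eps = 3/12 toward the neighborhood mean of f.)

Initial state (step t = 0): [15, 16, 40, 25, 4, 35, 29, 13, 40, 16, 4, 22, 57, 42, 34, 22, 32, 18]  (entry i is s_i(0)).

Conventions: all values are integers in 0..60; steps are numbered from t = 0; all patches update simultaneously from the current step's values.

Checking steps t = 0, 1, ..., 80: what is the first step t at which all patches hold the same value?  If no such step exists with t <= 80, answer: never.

Answer: never
Key observation: The state at step 3 reappears at step 5 — the system is in a cycle of period 2 from step 3 on.  No step 0..5 is synchronized, and the cycle repeats forever, so no step up to 80 (or ever) has all patches equal.

Derivation:
t=0: [15, 16, 40, 25, 4, 35, 29, 13, 40, 16, 4, 22, 57, 42, 34, 22, 32, 18]  (not all equal)
t=1: [27, 27, 30, 31, 12, 30, 30, 25, 30, 26, 12, 30, 12, 27, 34, 32, 32, 31]  (not all equal)
t=2: [35, 34, 35, 33, 24, 33, 33, 34, 34, 34, 24, 33, 25, 33, 35, 35, 33, 35]  (not all equal)
t=3: [34, 34, 34, 34, 34, 34, 34, 35, 34, 34, 34, 34, 34, 34, 34, 34, 34, 34]  (not all equal)
t=4: [35, 34, 35, 35, 35, 35, 34, 34, 34, 35, 35, 35, 35, 34, 35, 35, 35, 35]  (not all equal)
t=5: [34, 34, 34, 34, 34, 34, 34, 35, 34, 34, 34, 34, 34, 34, 34, 34, 34, 34]  (not all equal)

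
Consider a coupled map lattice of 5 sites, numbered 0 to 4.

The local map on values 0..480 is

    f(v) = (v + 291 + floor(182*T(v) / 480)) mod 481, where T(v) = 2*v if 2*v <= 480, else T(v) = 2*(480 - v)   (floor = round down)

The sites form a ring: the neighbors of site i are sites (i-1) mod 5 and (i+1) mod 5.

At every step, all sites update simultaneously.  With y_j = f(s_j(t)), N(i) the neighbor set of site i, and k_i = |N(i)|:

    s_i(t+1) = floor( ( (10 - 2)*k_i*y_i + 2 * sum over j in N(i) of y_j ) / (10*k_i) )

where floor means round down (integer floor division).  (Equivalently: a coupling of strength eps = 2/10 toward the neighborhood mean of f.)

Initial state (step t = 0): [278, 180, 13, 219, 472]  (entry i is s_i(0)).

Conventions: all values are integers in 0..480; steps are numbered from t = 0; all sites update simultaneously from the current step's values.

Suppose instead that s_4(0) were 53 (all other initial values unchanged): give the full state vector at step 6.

Simulating step by step:
t=0: [278, 180, 13, 219, 53]
t=1: [243, 156, 282, 225, 350]
t=2: [219, 114, 222, 214, 250]
t=3: [180, 47, 179, 192, 225]
t=4: [158, 323, 151, 150, 191]
t=5: [109, 217, 92, 80, 132]
t=6: [24, 198, 423, 394, 76]

Answer: [24, 198, 423, 394, 76]
Key observation: This trace re-runs the system from the modified initial state.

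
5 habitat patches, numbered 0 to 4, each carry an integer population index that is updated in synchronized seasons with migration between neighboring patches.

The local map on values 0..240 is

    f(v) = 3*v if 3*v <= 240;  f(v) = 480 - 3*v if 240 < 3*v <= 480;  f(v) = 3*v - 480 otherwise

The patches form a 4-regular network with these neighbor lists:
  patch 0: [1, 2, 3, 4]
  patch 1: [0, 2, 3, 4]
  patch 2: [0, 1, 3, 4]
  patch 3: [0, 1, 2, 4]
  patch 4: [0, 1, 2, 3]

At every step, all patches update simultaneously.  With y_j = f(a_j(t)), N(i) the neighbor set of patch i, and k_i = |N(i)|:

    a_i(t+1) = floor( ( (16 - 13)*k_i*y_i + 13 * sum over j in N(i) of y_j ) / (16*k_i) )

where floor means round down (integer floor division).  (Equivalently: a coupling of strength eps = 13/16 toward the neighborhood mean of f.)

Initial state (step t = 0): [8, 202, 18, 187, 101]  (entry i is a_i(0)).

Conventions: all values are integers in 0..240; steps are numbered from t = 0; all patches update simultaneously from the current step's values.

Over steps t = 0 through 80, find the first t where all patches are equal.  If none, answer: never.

Answer: 3
Key observation: Synchronization is absorbing here: once all patches are equal they stay equal, and step 3 is the first all-equal step.

Derivation:
t=0: [8, 202, 18, 187, 101]  (not all equal)
t=1: [93, 91, 93, 92, 91]  (not all equal)
t=2: [204, 203, 204, 204, 203]  (not all equal)
t=3: [130, 130, 130, 130, 130]  (all equal)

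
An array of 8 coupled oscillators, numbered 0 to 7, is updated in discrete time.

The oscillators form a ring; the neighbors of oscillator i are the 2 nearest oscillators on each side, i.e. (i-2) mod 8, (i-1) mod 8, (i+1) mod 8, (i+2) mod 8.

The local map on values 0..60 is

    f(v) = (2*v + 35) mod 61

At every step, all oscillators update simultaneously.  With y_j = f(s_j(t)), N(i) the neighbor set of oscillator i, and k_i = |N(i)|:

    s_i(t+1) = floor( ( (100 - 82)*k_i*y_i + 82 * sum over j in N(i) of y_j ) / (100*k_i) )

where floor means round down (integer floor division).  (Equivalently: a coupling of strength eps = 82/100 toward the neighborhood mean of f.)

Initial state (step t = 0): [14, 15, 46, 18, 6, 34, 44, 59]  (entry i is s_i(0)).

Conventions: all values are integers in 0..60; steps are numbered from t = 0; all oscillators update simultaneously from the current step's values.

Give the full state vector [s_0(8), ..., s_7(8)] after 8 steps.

Answer: [15, 17, 21, 23, 24, 23, 20, 16]

Derivation:
t=0: [14, 15, 46, 18, 6, 34, 44, 59]
t=1: [8, 10, 13, 21, 20, 25, 25, 15]
t=2: [26, 24, 27, 21, 15, 16, 23, 32]
t=3: [26, 26, 18, 15, 15, 17, 18, 22]
t=4: [17, 16, 14, 10, 7, 8, 13, 17]
t=5: [4, 16, 24, 32, 30, 32, 23, 14]
t=6: [17, 22, 28, 27, 30, 26, 27, 22]
t=7: [20, 20, 23, 27, 29, 26, 22, 19]
t=8: [15, 17, 21, 23, 24, 23, 20, 16]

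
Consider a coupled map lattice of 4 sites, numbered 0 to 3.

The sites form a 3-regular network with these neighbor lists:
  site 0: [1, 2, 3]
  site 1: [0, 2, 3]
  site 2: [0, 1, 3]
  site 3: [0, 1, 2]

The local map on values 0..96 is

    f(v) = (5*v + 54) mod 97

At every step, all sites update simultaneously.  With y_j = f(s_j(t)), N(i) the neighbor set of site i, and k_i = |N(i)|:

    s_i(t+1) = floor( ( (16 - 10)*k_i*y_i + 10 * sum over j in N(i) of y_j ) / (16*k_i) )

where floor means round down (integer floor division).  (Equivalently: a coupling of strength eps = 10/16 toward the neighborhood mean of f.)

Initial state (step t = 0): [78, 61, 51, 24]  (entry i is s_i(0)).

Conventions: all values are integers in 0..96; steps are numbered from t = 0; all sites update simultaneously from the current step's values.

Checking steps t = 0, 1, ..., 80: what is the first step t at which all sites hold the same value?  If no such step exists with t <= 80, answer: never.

Answer: 10
Key observation: Synchronization is absorbing here: once all sites are equal they stay equal, and step 10 is the first all-equal step.

Derivation:
t=0: [78, 61, 51, 24]  (not all equal)
t=1: [54, 56, 48, 58]  (not all equal)
t=2: [33, 34, 28, 36]  (not all equal)
t=3: [23, 24, 19, 26]  (not all equal)
t=4: [72, 72, 68, 74]  (not all equal)
t=5: [23, 23, 20, 25]  (not all equal)
t=6: [70, 70, 68, 72]  (not all equal)
t=7: [16, 16, 14, 17]  (not all equal)
t=8: [35, 35, 34, 36]  (not all equal)
t=9: [35, 35, 34, 35]  (not all equal)
t=10: [33, 33, 33, 33]  (all equal)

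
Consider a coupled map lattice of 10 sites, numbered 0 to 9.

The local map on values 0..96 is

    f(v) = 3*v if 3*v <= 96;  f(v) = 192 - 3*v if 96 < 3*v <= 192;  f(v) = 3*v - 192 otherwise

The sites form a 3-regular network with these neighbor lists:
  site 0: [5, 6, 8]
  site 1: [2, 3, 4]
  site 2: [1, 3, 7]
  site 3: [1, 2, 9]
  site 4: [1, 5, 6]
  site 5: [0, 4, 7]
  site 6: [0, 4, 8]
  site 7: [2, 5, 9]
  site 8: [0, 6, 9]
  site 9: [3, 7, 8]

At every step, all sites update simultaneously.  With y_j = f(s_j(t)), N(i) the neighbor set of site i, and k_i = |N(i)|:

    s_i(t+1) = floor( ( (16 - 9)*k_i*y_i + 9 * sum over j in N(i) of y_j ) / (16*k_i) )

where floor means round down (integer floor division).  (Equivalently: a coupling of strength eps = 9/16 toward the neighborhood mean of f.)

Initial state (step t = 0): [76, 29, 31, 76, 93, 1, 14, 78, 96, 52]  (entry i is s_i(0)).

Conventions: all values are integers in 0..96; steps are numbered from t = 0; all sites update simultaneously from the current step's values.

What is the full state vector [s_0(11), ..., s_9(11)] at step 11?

Simulating step by step:
t=0: [76, 29, 31, 76, 93, 1, 14, 78, 96, 52]
t=1: [42, 78, 71, 56, 62, 32, 59, 43, 63, 48]
t=2: [50, 27, 33, 31, 31, 67, 20, 58, 25, 37]
t=3: [45, 87, 76, 88, 68, 32, 65, 42, 67, 70]
t=4: [45, 52, 54, 54, 36, 67, 15, 57, 18, 35]
t=5: [45, 42, 29, 41, 53, 34, 56, 32, 59, 57]
t=6: [49, 64, 81, 62, 48, 74, 30, 79, 25, 42]
t=7: [56, 19, 31, 24, 43, 39, 70, 47, 70, 52]
t=8: [31, 67, 74, 66, 55, 58, 27, 60, 22, 42]
t=9: [71, 15, 18, 22, 32, 32, 70, 26, 73, 44]
t=10: [35, 60, 59, 58, 71, 78, 34, 73, 30, 58]
t=11: [79, 15, 17, 16, 36, 43, 76, 25, 75, 33]

Answer: [79, 15, 17, 16, 36, 43, 76, 25, 75, 33]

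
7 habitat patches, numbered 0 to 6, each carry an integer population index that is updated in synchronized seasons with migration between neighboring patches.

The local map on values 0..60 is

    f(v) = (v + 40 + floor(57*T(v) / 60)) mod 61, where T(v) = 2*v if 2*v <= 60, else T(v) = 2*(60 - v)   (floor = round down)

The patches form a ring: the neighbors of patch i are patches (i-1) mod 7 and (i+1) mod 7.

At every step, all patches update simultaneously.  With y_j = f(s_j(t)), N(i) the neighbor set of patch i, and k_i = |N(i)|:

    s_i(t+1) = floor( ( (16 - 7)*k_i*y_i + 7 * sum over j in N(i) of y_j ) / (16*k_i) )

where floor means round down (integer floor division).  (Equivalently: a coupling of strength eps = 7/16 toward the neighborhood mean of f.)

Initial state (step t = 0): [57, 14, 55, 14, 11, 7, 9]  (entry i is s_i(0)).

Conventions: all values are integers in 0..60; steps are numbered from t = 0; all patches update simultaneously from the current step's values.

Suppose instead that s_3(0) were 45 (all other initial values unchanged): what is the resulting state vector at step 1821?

Answer: [49, 49, 49, 49, 49, 49, 49]
Key observation: The state at step 10, [48, 48, 48, 48, 48, 48, 48], reappears at step 12: the system is in a cycle of period 2 from step 10 on.  Therefore the state at step 1821 equals the state at step 10 + ((1821 - 10) mod 2) = 11, which is [49, 49, 49, 49, 49, 49, 49].

Derivation:
t=0: [57, 14, 55, 45, 11, 7, 9]
t=1: [28, 29, 39, 40, 30, 37, 24]
t=2: [44, 26, 44, 45, 28, 44, 53]
t=3: [51, 53, 53, 53, 56, 52, 48]
t=4: [47, 45, 45, 44, 43, 45, 47]
t=5: [50, 51, 52, 53, 53, 52, 50]
t=6: [47, 47, 46, 45, 45, 46, 47]
t=7: [50, 50, 51, 51, 51, 51, 50]
t=8: [48, 47, 47, 47, 47, 47, 47]
t=9: [49, 49, 50, 50, 50, 50, 49]
t=10: [48, 48, 48, 48, 48, 48, 48]
t=11: [49, 49, 49, 49, 49, 49, 49]
t=12: [48, 48, 48, 48, 48, 48, 48]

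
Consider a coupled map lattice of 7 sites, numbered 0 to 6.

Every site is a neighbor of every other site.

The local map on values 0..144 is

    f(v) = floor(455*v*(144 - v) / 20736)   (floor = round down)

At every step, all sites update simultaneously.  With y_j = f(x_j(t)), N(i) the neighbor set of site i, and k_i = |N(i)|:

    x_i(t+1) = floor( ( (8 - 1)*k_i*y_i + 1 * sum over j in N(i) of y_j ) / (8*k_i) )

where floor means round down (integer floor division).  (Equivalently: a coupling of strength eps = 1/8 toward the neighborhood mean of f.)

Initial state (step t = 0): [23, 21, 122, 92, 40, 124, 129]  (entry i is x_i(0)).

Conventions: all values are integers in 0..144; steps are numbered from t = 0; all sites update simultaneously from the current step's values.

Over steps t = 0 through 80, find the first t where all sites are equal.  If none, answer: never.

Answer: 12
Key observation: Synchronization is absorbing here: once all sites are equal they stay equal, and step 12 is the first all-equal step.

Derivation:
t=0: [23, 21, 122, 92, 40, 124, 129]  (not all equal)
t=1: [61, 57, 59, 98, 87, 55, 45]  (not all equal)
t=2: [110, 107, 109, 99, 107, 106, 98]  (not all equal)
t=3: [82, 86, 83, 95, 86, 88, 96]  (not all equal)
t=4: [110, 108, 110, 102, 108, 107, 101]  (not all equal)
t=5: [82, 85, 82, 92, 85, 86, 93]  (not all equal)
t=6: [110, 109, 110, 104, 109, 108, 104]  (not all equal)
t=7: [82, 83, 82, 90, 83, 85, 90]  (not all equal)
t=8: [110, 110, 110, 106, 110, 109, 106]  (not all equal)
t=9: [82, 82, 82, 87, 82, 83, 87]  (not all equal)
t=10: [110, 110, 110, 108, 110, 110, 108]  (not all equal)
t=11: [82, 82, 82, 84, 82, 82, 84]  (not all equal)
t=12: [110, 110, 110, 110, 110, 110, 110]  (all equal)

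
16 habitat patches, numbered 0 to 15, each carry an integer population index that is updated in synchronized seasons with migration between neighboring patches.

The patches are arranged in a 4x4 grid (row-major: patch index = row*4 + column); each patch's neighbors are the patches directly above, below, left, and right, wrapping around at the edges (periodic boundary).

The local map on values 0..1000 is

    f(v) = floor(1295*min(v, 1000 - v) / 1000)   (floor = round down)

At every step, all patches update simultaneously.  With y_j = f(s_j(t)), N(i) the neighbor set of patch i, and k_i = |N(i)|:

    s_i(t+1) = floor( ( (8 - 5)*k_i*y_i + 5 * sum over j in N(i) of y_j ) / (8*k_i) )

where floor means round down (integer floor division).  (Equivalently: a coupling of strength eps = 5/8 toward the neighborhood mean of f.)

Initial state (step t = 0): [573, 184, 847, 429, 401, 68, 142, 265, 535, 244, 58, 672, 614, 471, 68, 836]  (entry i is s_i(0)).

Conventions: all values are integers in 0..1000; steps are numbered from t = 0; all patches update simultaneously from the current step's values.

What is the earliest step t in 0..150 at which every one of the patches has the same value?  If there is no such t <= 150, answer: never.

Answer: 29
Key observation: Synchronization is absorbing here: once all patches are equal they stay equal, and step 29 is the first all-equal step.

Derivation:
t=0: [573, 184, 847, 429, 401, 68, 142, 265, 535, 244, 58, 672, 614, 471, 68, 836]  (not all equal)
t=1: [489, 315, 240, 412, 442, 229, 178, 391, 500, 332, 185, 351, 495, 406, 203, 324]  (not all equal)
t=2: [573, 428, 340, 491, 539, 366, 297, 469, 570, 427, 304, 453, 587, 468, 331, 452]  (not all equal)
t=3: [569, 531, 477, 579, 565, 503, 442, 571, 562, 523, 452, 554, 559, 550, 476, 560]  (not all equal)
t=4: [566, 602, 597, 563, 574, 609, 589, 560, 576, 602, 591, 572, 569, 594, 598, 574]  (not all equal)
t=5: [552, 523, 528, 556, 548, 519, 531, 557, 546, 522, 529, 551, 550, 526, 527, 549]  (not all equal)
t=6: [585, 610, 605, 582, 588, 612, 604, 581, 589, 611, 606, 585, 587, 609, 607, 586]  (not all equal)
t=7: [531, 510, 514, 535, 530, 509, 514, 534, 528, 508, 513, 532, 530, 510, 512, 532]  (not all equal)
t=8: [610, 629, 625, 607, 611, 630, 626, 608, 613, 631, 627, 610, 612, 629, 627, 609]  (not all equal)
t=9: [500, 484, 487, 503, 499, 483, 486, 502, 498, 482, 485, 501, 499, 483, 486, 501]  (not all equal)
t=10: [642, 629, 631, 642, 642, 628, 630, 642, 641, 628, 630, 642, 642, 628, 631, 642]  (not all equal)
t=11: [465, 477, 475, 465, 465, 477, 476, 465, 466, 478, 476, 465, 465, 477, 475, 465]  (not all equal)
t=12: [604, 614, 613, 604, 604, 614, 613, 604, 605, 615, 614, 604, 604, 614, 613, 604]  (not all equal)
t=13: [509, 501, 502, 510, 509, 501, 502, 510, 509, 500, 501, 509, 509, 501, 502, 510]  (not all equal)
t=14: [636, 643, 642, 635, 636, 644, 643, 635, 636, 644, 643, 636, 636, 644, 643, 635]  (not all equal)
t=15: [469, 463, 463, 470, 469, 462, 463, 470, 469, 462, 463, 469, 469, 462, 463, 470]  (not all equal)
t=16: [605, 599, 600, 606, 605, 599, 600, 606, 605, 599, 600, 606, 605, 599, 600, 606]  (not all equal)
t=17: [512, 517, 516, 511, 512, 517, 516, 511, 512, 517, 516, 511, 512, 517, 516, 511]  (not all equal)
t=18: [630, 626, 626, 631, 630, 626, 626, 631, 630, 626, 626, 631, 630, 626, 626, 631]  (not all equal)
t=19: [479, 483, 482, 478, 479, 483, 482, 478, 479, 483, 482, 478, 479, 483, 482, 478]  (not all equal)
t=20: [620, 624, 623, 619, 620, 624, 623, 619, 620, 624, 623, 619, 620, 624, 623, 619]  (not all equal)
t=21: [491, 487, 488, 492, 491, 487, 488, 492, 491, 487, 488, 492, 491, 487, 488, 492]  (not all equal)
t=22: [634, 630, 631, 635, 634, 630, 631, 635, 634, 630, 631, 635, 634, 630, 631, 635]  (not all equal)
t=23: [473, 477, 476, 472, 473, 477, 476, 472, 473, 477, 476, 472, 473, 477, 476, 472]  (not all equal)
t=24: [612, 616, 615, 611, 612, 616, 615, 611, 612, 616, 615, 611, 612, 616, 615, 611]  (not all equal)
t=25: [501, 497, 498, 502, 501, 497, 498, 502, 501, 497, 498, 502, 501, 497, 498, 502]  (not all equal)
t=26: [645, 643, 643, 644, 645, 643, 643, 644, 645, 643, 643, 644, 645, 643, 643, 644]  (not all equal)
t=27: [459, 461, 461, 460, 459, 461, 461, 460, 459, 461, 461, 460, 459, 461, 461, 460]  (not all equal)
t=28: [594, 595, 595, 595, 594, 595, 595, 595, 594, 595, 595, 595, 594, 595, 595, 595]  (not all equal)
t=29: [524, 524, 524, 524, 524, 524, 524, 524, 524, 524, 524, 524, 524, 524, 524, 524]  (all equal)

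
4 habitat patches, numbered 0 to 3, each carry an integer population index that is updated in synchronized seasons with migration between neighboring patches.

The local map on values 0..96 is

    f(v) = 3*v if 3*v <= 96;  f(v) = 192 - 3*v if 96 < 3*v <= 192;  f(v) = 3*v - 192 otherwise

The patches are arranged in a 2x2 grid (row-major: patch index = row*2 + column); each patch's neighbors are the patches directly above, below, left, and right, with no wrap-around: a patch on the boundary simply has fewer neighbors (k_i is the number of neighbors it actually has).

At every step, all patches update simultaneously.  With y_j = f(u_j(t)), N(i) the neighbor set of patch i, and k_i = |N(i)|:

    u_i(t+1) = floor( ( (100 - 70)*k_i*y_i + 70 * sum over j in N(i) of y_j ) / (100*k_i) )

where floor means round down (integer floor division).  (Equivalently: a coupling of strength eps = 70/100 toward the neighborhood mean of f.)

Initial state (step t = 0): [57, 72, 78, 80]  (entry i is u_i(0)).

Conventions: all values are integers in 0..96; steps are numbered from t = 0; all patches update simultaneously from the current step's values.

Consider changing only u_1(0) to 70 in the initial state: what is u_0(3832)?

Simulating step by step:
t=0: [57, 70, 78, 80]
t=1: [27, 29, 36, 35]
t=2: [84, 84, 84, 85]
t=3: [60, 61, 61, 60]
t=4: [9, 11, 11, 9]
t=5: [31, 28, 28, 31]
t=6: [86, 90, 90, 86]
t=7: [74, 69, 69, 74]
t=8: [19, 25, 25, 19]
t=9: [69, 62, 62, 69]
t=10: [8, 12, 12, 8]
t=11: [32, 27, 27, 32]
t=12: [85, 91, 91, 85]
t=13: [75, 68, 68, 75]
t=14: [18, 26, 26, 18]
t=15: [70, 61, 61, 70]
t=16: [11, 15, 15, 11]
t=17: [41, 36, 36, 41]
t=18: [79, 73, 73, 79]
t=19: [32, 39, 39, 32]
t=20: [81, 89, 89, 81]
t=21: [67, 58, 58, 67]
t=22: [15, 11, 11, 15]
t=23: [36, 41, 41, 36]
t=24: [73, 79, 79, 73]
t=25: [39, 32, 32, 39]
t=26: [89, 81, 81, 89]
t=27: [58, 67, 67, 58]
t=28: [11, 15, 15, 11]

Answer: u_0(3832) = 11
Key observation: The state at step 16, [11, 15, 15, 11], reappears at step 28: the system is in a cycle of period 12 from step 16 on.  Therefore the state at step 3832 equals the state at step 16 + ((3832 - 16) mod 12) = 16, which is [11, 15, 15, 11].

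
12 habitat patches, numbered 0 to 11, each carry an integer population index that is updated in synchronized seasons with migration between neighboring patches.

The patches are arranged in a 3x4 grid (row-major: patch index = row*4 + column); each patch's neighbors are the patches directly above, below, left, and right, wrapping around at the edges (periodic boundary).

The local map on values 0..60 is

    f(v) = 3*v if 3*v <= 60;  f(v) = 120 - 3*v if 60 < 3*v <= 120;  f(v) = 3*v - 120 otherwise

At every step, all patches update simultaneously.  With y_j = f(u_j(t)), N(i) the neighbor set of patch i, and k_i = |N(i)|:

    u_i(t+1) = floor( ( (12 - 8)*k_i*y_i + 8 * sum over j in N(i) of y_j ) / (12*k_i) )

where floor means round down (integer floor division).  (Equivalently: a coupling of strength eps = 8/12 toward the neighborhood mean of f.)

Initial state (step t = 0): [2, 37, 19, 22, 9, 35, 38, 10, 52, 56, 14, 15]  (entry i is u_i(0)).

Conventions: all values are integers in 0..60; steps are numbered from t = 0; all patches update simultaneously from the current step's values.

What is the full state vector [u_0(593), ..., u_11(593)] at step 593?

Answer: [16, 14, 16, 14, 16, 14, 16, 14, 16, 14, 16, 14]
Key observation: The state at step 36, [46, 44, 46, 44, 46, 44, 46, 44, 46, 44, 46, 44], reappears at step 38: the system is in a cycle of period 2 from step 36 on.  Therefore the state at step 593 equals the state at step 36 + ((593 - 36) mod 2) = 37, which is [16, 14, 16, 14, 16, 14, 16, 14, 16, 14, 16, 14].

Derivation:
t=0: [2, 37, 19, 22, 9, 35, 38, 10, 52, 56, 14, 15]
t=1: [23, 24, 37, 41, 23, 20, 26, 32, 33, 33, 40, 42]
t=2: [37, 39, 18, 16, 43, 47, 29, 25, 28, 28, 13, 10]
t=3: [19, 21, 38, 39, 21, 20, 37, 35, 26, 28, 38, 38]
t=4: [45, 45, 14, 15, 48, 46, 17, 17, 40, 39, 11, 13]
t=5: [19, 18, 38, 39, 22, 21, 41, 43, 13, 12, 33, 34]
t=6: [44, 44, 15, 16, 45, 43, 16, 16, 40, 40, 17, 18]
t=7: [16, 15, 41, 42, 16, 15, 41, 43, 13, 12, 41, 42]
t=8: [39, 37, 10, 13, 39, 37, 11, 13, 36, 34, 9, 11]
t=9: [11, 13, 28, 30, 11, 13, 28, 31, 13, 15, 28, 30]
t=10: [34, 38, 35, 31, 34, 38, 35, 30, 36, 40, 36, 32]
t=11: [16, 8, 15, 23, 17, 8, 15, 24, 14, 6, 13, 21]
t=12: [44, 30, 41, 50, 44, 31, 41, 50, 43, 27, 40, 49]
t=13: [17, 23, 11, 22, 17, 23, 11, 22, 18, 24, 12, 20]
t=14: [52, 47, 40, 51, 52, 47, 40, 51, 53, 48, 41, 53]
t=15: [33, 20, 9, 29, 33, 20, 9, 29, 35, 22, 11, 31]
t=16: [28, 47, 34, 29, 28, 47, 34, 29, 25, 46, 33, 28]
t=17: [34, 22, 21, 31, 34, 22, 21, 31, 36, 24, 22, 34]
t=18: [24, 47, 51, 29, 24, 47, 51, 29, 21, 45, 48, 26]
t=19: [42, 26, 29, 37, 42, 26, 29, 37, 44, 25, 28, 38]
t=20: [13, 35, 31, 12, 13, 35, 31, 12, 14, 37, 31, 13]
t=21: [35, 20, 26, 35, 35, 20, 26, 35, 35, 19, 26, 36]
t=22: [22, 49, 40, 19, 22, 49, 40, 19, 21, 48, 39, 18]
t=23: [50, 26, 14, 46, 50, 26, 14, 46, 50, 27, 14, 47]
t=24: [30, 39, 38, 24, 30, 39, 38, 24, 30, 39, 38, 25]
t=25: [28, 8, 12, 37, 28, 8, 12, 37, 28, 8, 12, 37]
t=26: [29, 28, 29, 18, 29, 28, 29, 18, 29, 28, 29, 18]
t=27: [37, 35, 37, 47, 37, 35, 37, 47, 37, 35, 37, 47]
t=28: [12, 13, 12, 17, 12, 13, 12, 17, 12, 13, 12, 17]
t=29: [39, 38, 39, 46, 39, 38, 39, 46, 39, 38, 39, 46]
t=30: [6, 5, 6, 13, 6, 5, 6, 13, 6, 5, 6, 13]
t=31: [21, 16, 21, 32, 21, 16, 21, 32, 21, 16, 21, 32]
t=32: [50, 51, 50, 35, 50, 51, 50, 35, 50, 51, 50, 35]
t=33: [28, 32, 28, 20, 28, 32, 28, 20, 28, 32, 28, 20]
t=34: [38, 28, 38, 52, 38, 28, 38, 52, 38, 28, 38, 52]
t=35: [16, 26, 16, 26, 16, 26, 16, 26, 16, 26, 16, 26]
t=36: [46, 44, 46, 44, 46, 44, 46, 44, 46, 44, 46, 44]
t=37: [16, 14, 16, 14, 16, 14, 16, 14, 16, 14, 16, 14]
t=38: [46, 44, 46, 44, 46, 44, 46, 44, 46, 44, 46, 44]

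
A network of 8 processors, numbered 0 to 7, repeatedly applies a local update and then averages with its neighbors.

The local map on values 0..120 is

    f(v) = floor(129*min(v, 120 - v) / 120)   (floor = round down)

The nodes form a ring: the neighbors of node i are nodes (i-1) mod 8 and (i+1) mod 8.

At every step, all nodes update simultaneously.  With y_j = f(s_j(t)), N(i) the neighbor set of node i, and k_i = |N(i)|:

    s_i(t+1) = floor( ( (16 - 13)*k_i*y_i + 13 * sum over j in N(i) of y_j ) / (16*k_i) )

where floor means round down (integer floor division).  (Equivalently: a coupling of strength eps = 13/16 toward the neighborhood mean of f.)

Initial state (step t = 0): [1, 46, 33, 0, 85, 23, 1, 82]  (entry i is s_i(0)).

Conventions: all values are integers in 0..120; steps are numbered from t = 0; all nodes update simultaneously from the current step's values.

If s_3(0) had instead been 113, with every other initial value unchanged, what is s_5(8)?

Answer: s_5(8) = 30
Key observation: This trace re-runs the system from the modified initial state.

Derivation:
t=0: [1, 46, 33, 113, 85, 23, 1, 82]
t=1: [36, 23, 29, 30, 19, 19, 26, 8]
t=2: [20, 32, 28, 26, 24, 22, 16, 27]
t=3: [29, 27, 30, 27, 25, 21, 24, 20]
t=4: [26, 31, 29, 29, 25, 24, 22, 26]
t=5: [29, 29, 31, 28, 27, 24, 25, 25]
t=6: [28, 31, 30, 30, 27, 27, 25, 28]
t=7: [31, 31, 32, 30, 30, 27, 28, 28]
t=8: [31, 33, 32, 32, 30, 30, 29, 31]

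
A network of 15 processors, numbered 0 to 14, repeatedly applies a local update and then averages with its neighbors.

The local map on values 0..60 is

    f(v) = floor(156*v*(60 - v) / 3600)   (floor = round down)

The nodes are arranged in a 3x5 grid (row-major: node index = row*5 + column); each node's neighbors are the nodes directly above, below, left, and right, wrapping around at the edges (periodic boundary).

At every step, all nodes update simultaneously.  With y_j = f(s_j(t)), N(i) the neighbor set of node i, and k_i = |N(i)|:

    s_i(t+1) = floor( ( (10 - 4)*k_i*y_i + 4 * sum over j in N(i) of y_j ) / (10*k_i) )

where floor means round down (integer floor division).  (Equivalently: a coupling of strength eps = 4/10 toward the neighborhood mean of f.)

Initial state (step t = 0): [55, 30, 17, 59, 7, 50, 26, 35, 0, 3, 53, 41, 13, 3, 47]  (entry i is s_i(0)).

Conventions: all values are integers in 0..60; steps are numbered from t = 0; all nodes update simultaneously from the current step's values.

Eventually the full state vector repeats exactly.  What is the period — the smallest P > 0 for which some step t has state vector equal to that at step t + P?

Simulating step by step:
t=0: [55, 30, 17, 59, 7, 50, 26, 35, 0, 3, 53, 41, 13, 3, 47]
t=1: [15, 34, 29, 6, 14, 19, 35, 31, 5, 10, 18, 31, 26, 9, 20]
t=2: [30, 37, 35, 17, 26, 31, 36, 35, 15, 23, 32, 37, 36, 21, 30]
t=3: [38, 36, 36, 32, 37, 37, 36, 36, 31, 36, 38, 36, 36, 34, 38]
t=4: [36, 36, 37, 37, 36, 36, 36, 37, 37, 36, 36, 36, 37, 37, 36]
t=5: [37, 36, 36, 36, 36, 37, 36, 36, 36, 36, 37, 36, 36, 36, 36]
t=6: [36, 36, 37, 37, 36, 36, 36, 37, 37, 36, 36, 36, 37, 37, 36]

Answer: 2
Key observation: The state at step 4, [36, 36, 37, 37, 36, 36, 36, 37, 37, 36, 36, 36, 37, 37, 36], reappears at step 6 — and no state repeats earlier — so the cycle the system enters has period 2.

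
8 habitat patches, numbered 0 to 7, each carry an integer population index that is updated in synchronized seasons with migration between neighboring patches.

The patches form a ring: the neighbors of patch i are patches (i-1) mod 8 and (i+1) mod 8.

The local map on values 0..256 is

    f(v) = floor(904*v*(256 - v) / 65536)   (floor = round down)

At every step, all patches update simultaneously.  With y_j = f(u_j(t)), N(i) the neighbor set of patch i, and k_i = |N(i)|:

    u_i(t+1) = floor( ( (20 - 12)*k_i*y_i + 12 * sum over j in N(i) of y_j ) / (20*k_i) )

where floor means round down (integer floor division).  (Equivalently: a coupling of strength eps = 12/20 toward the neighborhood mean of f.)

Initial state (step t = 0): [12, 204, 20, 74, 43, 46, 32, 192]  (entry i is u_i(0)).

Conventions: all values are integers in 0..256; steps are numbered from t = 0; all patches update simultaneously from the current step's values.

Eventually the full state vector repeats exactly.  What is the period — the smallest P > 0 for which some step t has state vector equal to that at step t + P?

Simulating step by step:
t=0: [12, 204, 20, 74, 43, 46, 32, 192]
t=1: [110, 89, 125, 131, 145, 120, 129, 109]
t=2: [216, 215, 219, 224, 223, 224, 223, 222]
t=3: [115, 117, 110, 102, 99, 99, 101, 107]
t=4: [222, 222, 220, 216, 214, 214, 215, 219]
t=5: [106, 105, 110, 117, 121, 122, 118, 111]
t=6: [219, 219, 221, 223, 224, 224, 223, 221]
t=7: [109, 109, 106, 101, 98, 98, 101, 106]
t=8: [220, 220, 218, 215, 213, 213, 215, 218]
t=9: [110, 110, 114, 120, 124, 124, 120, 114]
t=10: [221, 221, 223, 224, 225, 225, 224, 223]
t=11: [104, 104, 101, 98, 96, 96, 98, 101]
t=12: [217, 217, 215, 213, 211, 211, 213, 215]
t=13: [117, 117, 121, 125, 128, 128, 125, 121]
t=14: [224, 224, 224, 225, 225, 225, 225, 224]
t=15: [98, 98, 97, 96, 96, 96, 96, 97]
t=16: [212, 212, 212, 211, 211, 211, 211, 212]
t=17: [128, 128, 128, 129, 130, 130, 129, 128]
t=18: [226, 226, 225, 225, 225, 225, 225, 225]
t=19: [93, 93, 95, 96, 96, 96, 96, 95]
t=20: [209, 209, 210, 210, 211, 211, 210, 210]
t=21: [134, 134, 133, 132, 130, 130, 132, 133]
t=22: [225, 225, 225, 225, 225, 225, 225, 225]
t=23: [96, 96, 96, 96, 96, 96, 96, 96]
t=24: [211, 211, 211, 211, 211, 211, 211, 211]
t=25: [130, 130, 130, 130, 130, 130, 130, 130]
t=26: [225, 225, 225, 225, 225, 225, 225, 225]

Answer: 4
Key observation: The state at step 22, [225, 225, 225, 225, 225, 225, 225, 225], reappears at step 26 — and no state repeats earlier — so the cycle the system enters has period 4.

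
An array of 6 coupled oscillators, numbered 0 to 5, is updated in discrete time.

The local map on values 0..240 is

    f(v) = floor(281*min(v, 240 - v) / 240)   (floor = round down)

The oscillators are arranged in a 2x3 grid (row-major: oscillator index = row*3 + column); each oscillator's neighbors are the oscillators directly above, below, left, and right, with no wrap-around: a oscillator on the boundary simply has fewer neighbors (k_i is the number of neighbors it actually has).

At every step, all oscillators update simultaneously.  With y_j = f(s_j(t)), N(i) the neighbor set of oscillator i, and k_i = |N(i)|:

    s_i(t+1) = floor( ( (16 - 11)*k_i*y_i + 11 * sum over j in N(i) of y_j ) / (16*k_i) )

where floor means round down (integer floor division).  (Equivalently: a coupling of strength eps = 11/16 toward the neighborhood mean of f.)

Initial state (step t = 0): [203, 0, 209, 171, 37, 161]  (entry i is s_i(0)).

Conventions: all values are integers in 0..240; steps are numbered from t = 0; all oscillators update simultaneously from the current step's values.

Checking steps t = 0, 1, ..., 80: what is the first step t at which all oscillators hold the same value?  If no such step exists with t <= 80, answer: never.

Answer: 8
Key observation: Synchronization is absorbing here: once all oscillators are equal they stay equal, and step 8 is the first all-equal step.

Derivation:
t=0: [203, 0, 209, 171, 37, 161]  (not all equal)
t=1: [40, 27, 42, 54, 52, 55]  (not all equal)
t=2: [46, 45, 47, 56, 54, 57]  (not all equal)
t=3: [56, 55, 57, 60, 61, 61]  (not all equal)
t=4: [66, 66, 67, 68, 69, 69]  (not all equal)
t=5: [77, 77, 78, 78, 79, 79]  (not all equal)
t=6: [90, 90, 91, 91, 91, 91]  (not all equal)
t=7: [105, 105, 105, 105, 105, 106]  (not all equal)
t=8: [122, 122, 122, 122, 122, 122]  (all equal)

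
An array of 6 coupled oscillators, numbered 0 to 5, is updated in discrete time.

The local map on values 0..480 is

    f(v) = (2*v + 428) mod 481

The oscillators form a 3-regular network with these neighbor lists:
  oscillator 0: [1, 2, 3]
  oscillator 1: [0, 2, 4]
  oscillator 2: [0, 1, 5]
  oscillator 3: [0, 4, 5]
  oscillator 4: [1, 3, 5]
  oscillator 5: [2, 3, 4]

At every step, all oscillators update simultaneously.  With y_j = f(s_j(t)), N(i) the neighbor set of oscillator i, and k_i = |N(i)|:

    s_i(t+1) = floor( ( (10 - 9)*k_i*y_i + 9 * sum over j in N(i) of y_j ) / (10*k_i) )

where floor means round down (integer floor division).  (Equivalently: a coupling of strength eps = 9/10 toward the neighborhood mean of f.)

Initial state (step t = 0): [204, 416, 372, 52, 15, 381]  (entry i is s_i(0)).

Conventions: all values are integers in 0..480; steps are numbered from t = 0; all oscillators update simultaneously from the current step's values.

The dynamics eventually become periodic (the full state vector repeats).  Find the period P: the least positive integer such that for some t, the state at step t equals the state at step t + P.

Answer: 2
Key observation: The state at step 13, [229, 224, 190, 198, 203, 237], reappears at step 15 — and no state repeats earlier — so the cycle the system enters has period 2.

Derivation:
t=0: [204, 416, 372, 52, 15, 381]
t=1: [203, 336, 285, 317, 218, 238]
t=2: [117, 245, 277, 357, 236, 198]
t=3: [209, 229, 290, 300, 329, 220]
t=4: [191, 201, 351, 269, 269, 109]
t=5: [189, 185, 269, 149, 155, 69]
t=6: [202, 207, 218, 224, 219, 160]
t=7: [376, 371, 332, 340, 345, 375]
t=8: [167, 172, 205, 191, 186, 151]
t=9: [321, 316, 282, 287, 292, 326]
t=10: [61, 66, 100, 86, 81, 47]
t=11: [110, 105, 71, 77, 82, 116]
t=12: [120, 125, 159, 147, 142, 108]
t=13: [229, 224, 190, 198, 203, 237]
t=14: [360, 365, 399, 388, 383, 349]
t=15: [229, 224, 190, 198, 203, 237]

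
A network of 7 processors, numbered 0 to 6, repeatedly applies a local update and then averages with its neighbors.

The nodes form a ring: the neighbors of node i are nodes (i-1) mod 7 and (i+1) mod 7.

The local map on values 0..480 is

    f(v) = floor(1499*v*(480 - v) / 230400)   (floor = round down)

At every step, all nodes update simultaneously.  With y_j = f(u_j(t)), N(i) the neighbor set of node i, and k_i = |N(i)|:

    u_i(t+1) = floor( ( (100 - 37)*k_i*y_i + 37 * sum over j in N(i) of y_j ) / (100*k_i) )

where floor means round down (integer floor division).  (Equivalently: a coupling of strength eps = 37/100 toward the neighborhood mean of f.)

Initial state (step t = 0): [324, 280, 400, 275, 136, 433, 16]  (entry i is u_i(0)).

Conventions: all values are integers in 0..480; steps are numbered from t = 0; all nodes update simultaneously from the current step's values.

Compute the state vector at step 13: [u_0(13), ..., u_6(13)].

Answer: [303, 294, 289, 292, 300, 307, 308]

Derivation:
t=0: [324, 280, 400, 275, 136, 433, 16]
t=1: [282, 328, 266, 325, 283, 148, 115]
t=2: [339, 339, 353, 341, 347, 318, 298]
t=3: [317, 306, 297, 303, 307, 331, 341]
t=4: [332, 345, 350, 348, 340, 322, 315]
t=5: [319, 304, 297, 299, 311, 328, 333]
t=6: [333, 346, 351, 350, 339, 326, 322]
t=7: [317, 302, 295, 298, 310, 323, 327]
t=8: [336, 347, 353, 350, 341, 330, 327]
t=9: [313, 300, 293, 297, 308, 319, 322]
t=10: [340, 349, 354, 351, 343, 335, 333]
t=11: [308, 297, 292, 295, 305, 314, 315]
t=12: [344, 352, 355, 353, 347, 340, 339]
t=13: [303, 294, 289, 292, 300, 307, 308]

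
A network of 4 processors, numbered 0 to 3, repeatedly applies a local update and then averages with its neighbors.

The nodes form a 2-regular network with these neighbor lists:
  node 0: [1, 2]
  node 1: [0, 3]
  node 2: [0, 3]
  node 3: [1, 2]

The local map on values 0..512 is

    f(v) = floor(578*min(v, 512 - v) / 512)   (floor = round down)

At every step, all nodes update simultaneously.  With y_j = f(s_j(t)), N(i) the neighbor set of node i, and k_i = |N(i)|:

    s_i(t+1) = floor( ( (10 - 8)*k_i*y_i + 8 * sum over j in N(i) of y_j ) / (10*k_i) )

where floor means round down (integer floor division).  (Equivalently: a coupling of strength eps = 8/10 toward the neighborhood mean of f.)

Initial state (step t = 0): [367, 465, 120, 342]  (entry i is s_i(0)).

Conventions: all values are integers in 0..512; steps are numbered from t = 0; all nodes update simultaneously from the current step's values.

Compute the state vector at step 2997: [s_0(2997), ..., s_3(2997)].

Simulating step by step:
t=0: [367, 465, 120, 342]
t=1: [107, 152, 168, 113]
t=2: [168, 133, 136, 169]
t=3: [159, 181, 182, 159]
t=4: [199, 184, 184, 199]
t=5: [210, 220, 220, 210]
t=6: [245, 239, 239, 245]
t=7: [270, 274, 274, 270]
t=8: [269, 272, 272, 269]
t=9: [270, 273, 273, 270]
t=10: [269, 272, 272, 269]

Answer: [270, 273, 273, 270]
Key observation: The state at step 8, [269, 272, 272, 269], reappears at step 10: the system is in a cycle of period 2 from step 8 on.  Therefore the state at step 2997 equals the state at step 8 + ((2997 - 8) mod 2) = 9, which is [270, 273, 273, 270].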